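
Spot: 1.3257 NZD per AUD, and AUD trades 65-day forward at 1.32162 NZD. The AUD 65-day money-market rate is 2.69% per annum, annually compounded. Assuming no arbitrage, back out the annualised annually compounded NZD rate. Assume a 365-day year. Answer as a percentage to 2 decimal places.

T = 65/365 years.
CIP gives F = S · g_NZD/g_AUD, so g_NZD/g_AUD = 1.32162/1.3257 = 0.9969224.
The AUD side grows by (1 + 0.0269)^(65/365) = 1.0047383.
That pins the NZD growth at 1.0016461.
r = 1.0016461^(365/65) − 1 = 0.009279 → 0.93%.

0.93%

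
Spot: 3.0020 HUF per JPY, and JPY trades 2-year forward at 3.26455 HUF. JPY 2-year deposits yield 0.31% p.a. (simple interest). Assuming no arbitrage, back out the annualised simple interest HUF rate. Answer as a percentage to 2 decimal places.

4.71%

T = 2 years.
By CIP, F/S equals the HUF-to-JPY growth ratio: 3.26455/3.002 = 1.0874584.
JPY growth factor: 1 + 0.0031×2 = 1.006200.
That pins the HUF growth at 1.0942006.
r = (1.0942006 − 1)/2 = 0.047100 → 4.71%.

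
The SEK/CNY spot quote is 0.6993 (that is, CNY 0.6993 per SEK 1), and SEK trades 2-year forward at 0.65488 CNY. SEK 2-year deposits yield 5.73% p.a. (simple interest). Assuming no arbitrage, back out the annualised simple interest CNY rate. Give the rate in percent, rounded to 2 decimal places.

2.19%

T = 2 years.
By CIP, F/S equals the CNY-to-SEK growth ratio: 0.65488/0.6993 = 0.9364793.
The SEK side grows by 1 + 0.0573×2 = 1.114600.
Hence g_CNY = 1.0437998.
r = (1.0437998 − 1)/2 = 0.021900 → 2.19%.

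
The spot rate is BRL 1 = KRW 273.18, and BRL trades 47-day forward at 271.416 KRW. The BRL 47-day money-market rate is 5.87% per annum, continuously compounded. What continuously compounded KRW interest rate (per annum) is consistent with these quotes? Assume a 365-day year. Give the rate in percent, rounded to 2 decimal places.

0.84%

T = 47/365 years.
CIP gives F = S · g_KRW/g_BRL, so g_KRW/g_BRL = 271.416/273.18 = 0.9935427.
The BRL side grows by e^(0.0587×47/365) = 1.0075873.
So the KRW growth factor = 1.001081.
r = ln(1.001081)/(47/365) = 0.008390 → 0.84%.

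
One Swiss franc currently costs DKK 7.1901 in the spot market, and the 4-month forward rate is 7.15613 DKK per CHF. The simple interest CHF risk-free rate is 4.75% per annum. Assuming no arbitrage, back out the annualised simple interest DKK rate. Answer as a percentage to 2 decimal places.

T = 4/12 years.
F/S = 7.15613/7.1901 = 0.9952754 = (growth of DKK) / (growth of CHF).
CHF growth factor: 1 + 0.0475×4/12 = 1.0158333.
So the DKK growth factor = 1.0110339.
(1.0110339 − 1)/T = 0.033102, i.e. 3.31%.

3.31%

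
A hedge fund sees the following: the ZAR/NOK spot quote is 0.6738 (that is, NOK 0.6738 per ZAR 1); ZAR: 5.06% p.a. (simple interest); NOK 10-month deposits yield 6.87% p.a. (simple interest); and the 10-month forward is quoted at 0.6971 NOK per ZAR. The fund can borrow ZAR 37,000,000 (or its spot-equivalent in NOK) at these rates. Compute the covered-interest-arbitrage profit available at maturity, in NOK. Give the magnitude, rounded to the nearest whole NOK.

T = 10/12 years.
Keep in ZAR, deliver into the forward: 37,000,000·1.0421666667·0.6971 = NOK 26,880,292.18.
Swap to NOK now, deposit: 37,000,000·0.6738·1.057250 = NOK 26,357,876.85.
The quoted forward overvalues ZAR, so borrow NOK, buy ZAR at spot, deposit the ZAR at 5.06%, and sell the proceeds forward at 0.6971.
Profit = 26,880,292.18 − 26,357,876.85 = NOK 522,415.

NOK 522,415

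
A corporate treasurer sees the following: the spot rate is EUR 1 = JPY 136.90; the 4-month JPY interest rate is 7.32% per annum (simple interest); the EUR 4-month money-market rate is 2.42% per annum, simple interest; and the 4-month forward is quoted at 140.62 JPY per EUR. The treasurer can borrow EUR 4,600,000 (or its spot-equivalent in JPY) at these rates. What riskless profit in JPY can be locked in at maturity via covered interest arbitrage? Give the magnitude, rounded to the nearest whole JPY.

T = 4/12 years.
Invest the EUR and cover forward: 4,600,000 × 1.00806666667 × 140.62 = JPY 652,069,939.47.
Convert at spot and invest in JPY: 4,600,000 × 136.90 × 1.024400 = JPY 645,105,656.00.
The quoted forward overvalues EUR, so borrow JPY, buy EUR at spot, deposit the EUR at 2.42%, and sell the proceeds forward at 140.62.
The gap between the two covered legs is JPY 6,964,283.

JPY 6,964,283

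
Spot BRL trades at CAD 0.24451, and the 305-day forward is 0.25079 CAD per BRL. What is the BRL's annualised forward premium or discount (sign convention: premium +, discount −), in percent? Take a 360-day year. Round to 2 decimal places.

T = 305/360 years.
(F − S)/S = (0.25079 − 0.24451)/0.24451 = 0.0256840.
Per annum: 0.0256840 / (305/360) = 0.030316 = 3.03%.

+3.03%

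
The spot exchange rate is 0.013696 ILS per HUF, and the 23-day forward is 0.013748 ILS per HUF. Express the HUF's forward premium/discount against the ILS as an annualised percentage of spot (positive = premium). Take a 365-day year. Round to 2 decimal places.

+6.03%

T = 23/365 years.
HUF trades forward at +0.37967% vs spot over the period.
×(1/T) gives 6.03% p.a.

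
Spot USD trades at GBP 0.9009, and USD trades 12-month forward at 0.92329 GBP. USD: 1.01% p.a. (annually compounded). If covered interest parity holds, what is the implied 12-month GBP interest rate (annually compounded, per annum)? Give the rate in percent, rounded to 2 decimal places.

3.52%

T = 1 year.
CIP gives F = S · g_GBP/g_USD, so g_GBP/g_USD = 0.92329/0.9009 = 1.0248529.
USD growth factor: (1 + 0.0101)^1 = 1.010100.
So the GBP growth factor = 1.0352039.
r = 1.0352039^(1/1) − 1 = 0.035204 → 3.52%.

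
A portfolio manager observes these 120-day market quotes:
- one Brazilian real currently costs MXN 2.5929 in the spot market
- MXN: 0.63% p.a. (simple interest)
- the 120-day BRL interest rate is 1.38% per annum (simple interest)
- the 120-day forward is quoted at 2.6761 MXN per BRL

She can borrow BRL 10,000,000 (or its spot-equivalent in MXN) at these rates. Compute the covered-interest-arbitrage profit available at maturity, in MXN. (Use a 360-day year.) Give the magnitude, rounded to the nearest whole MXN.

MXN 900,650

T = 120/360 years.
Invest the BRL and cover forward: 10,000,000 × 1.004600 × 2.6761 = MXN 26,884,100.60.
Convert at spot and invest in MXN: 10,000,000 × 2.5929 × 1.002100 = MXN 25,983,450.90.
The quoted forward overvalues BRL, so borrow MXN, buy BRL at spot, deposit the BRL at 1.38%, and sell the proceeds forward at 2.6761.
Arbitrage profit = |26,884,100.60 − 25,983,450.90| = MXN 900,650.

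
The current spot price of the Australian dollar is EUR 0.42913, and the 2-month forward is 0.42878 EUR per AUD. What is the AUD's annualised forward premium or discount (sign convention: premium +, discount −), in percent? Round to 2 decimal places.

-0.49%

T = 2/12 years.
Period premium: (0.42878 − 0.42913)/0.42913 = -0.0008156.
×(1/T) gives -0.49% p.a.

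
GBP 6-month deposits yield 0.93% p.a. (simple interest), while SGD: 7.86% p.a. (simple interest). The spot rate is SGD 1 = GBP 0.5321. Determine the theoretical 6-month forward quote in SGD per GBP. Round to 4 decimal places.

T = 6/12 years.
GBP accumulates by 1 + 0.0093×6/12 = 1.004650.
SGD growth factor: 1 + 0.0786×6/12 = 1.039300.
CIP: F = S · (grow GBP)/(grow SGD) = 0.5321 × 1.004650/1.039300 = 0.5143599 GBP per SGD.
Quoted the other way: 1/0.5143599 = 1.9442 SGD per GBP.

1.9442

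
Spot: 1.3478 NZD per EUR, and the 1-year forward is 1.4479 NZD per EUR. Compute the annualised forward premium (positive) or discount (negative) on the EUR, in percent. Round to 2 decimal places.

+7.43%

T = 1 year.
EUR trades forward at +7.42692% vs spot over the period.
Annualise by dividing by T: 0.0742692 / 1 = 0.074269 → 7.43%.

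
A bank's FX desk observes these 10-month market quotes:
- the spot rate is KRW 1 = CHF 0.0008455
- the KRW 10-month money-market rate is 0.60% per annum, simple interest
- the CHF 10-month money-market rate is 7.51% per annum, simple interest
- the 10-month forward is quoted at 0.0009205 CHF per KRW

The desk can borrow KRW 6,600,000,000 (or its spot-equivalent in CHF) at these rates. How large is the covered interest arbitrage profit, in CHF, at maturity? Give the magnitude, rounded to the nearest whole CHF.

CHF 176,143

T = 10/12 years.
Invest the KRW and cover forward: 6,600,000,000 × 1.005000 × 0.0009205 = CHF 6,105,676.50.
Convert at spot and invest in CHF: 6,600,000,000 × 0.0008455 × 1.062583333 = CHF 5,929,533.77.
The quoted forward overvalues KRW, so borrow CHF, buy KRW at spot, deposit the KRW at 0.60%, and sell the proceeds forward at 0.0009205.
Profit = 6,105,676.50 − 5,929,533.77 = CHF 176,143.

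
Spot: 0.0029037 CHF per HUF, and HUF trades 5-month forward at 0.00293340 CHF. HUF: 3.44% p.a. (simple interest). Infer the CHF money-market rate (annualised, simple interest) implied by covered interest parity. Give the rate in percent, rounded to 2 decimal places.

5.93%

T = 5/12 years.
F/S = 0.0029334/0.0029037 = 1.0102283 = (growth of CHF) / (growth of HUF).
HUF growth factor: 1 + 0.0344×5/12 = 1.0143333.
So the CHF growth factor = 1.0247082.
r = (1.0247082 − 1)/(5/12) = 0.059300 → 5.93%.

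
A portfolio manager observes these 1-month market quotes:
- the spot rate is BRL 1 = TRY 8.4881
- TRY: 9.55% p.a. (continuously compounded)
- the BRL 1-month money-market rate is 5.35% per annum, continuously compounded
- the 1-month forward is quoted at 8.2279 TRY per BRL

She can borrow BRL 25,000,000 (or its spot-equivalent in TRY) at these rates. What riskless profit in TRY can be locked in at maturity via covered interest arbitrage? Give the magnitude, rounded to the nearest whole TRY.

T = 1/12 years.
Invest the BRL and cover forward: 25,000,000 × 1.00446828649 × 8.2279 = TRY 206,616,615.36.
Convert at spot and invest in TRY: 25,000,000 × 8.4881 × 1.00799008504 = TRY 213,898,016.02.
The quoted forward undervalues BRL, so borrow BRL, convert to TRY at spot, deposit the TRY at 9.55%, and buy BRL forward at 8.2279 to cover the loan.
Arbitrage profit = |206,616,615.36 − 213,898,016.02| = TRY 7,281,401.

TRY 7,281,401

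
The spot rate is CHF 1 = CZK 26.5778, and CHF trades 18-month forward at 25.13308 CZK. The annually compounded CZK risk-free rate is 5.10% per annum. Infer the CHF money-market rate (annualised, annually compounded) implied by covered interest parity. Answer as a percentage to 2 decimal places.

9.09%

T = 18/12 years.
By CIP, F/S equals the CZK-to-CHF growth ratio: 25.13308/26.5778 = 0.9456419.
CZK growth factor: (1 + 0.0510)^(18/12) = 1.0774672.
So the CHF growth factor = 1.139403.
r = 1.139403^(12/18) − 1 = 0.090900 → 9.09%.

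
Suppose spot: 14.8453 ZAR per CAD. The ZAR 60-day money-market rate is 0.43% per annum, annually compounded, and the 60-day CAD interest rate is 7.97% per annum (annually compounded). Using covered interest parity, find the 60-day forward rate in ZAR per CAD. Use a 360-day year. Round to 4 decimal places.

T = 60/360 years.
ZAR accumulates by (1 + 0.0043)^(60/360) = 1.00071539.
Growth of 1 CAD over T: (1 + 0.0797)^(60/360) = 1.01286256.
Forward (ZAR per CAD) = 14.8453 × 1.00071539 / 1.01286256 = 14.667262.

14.6673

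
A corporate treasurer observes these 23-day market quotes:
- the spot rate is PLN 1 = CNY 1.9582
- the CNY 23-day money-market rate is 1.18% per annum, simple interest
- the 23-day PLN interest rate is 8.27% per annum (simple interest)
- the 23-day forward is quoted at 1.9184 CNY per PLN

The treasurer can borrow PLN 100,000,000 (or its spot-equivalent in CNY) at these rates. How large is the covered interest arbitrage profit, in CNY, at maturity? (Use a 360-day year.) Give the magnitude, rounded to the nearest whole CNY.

T = 23/360 years.
Route A — deposit PLN, sell forward: 100,000,000 × 1.00528361111 × 1.9184 = CNY 192,853,607.96.
Route B — convert at spot, deposit CNY: 100,000,000 × 1.9582 × 1.00075388889 = CNY 195,967,626.52.
The quoted forward undervalues PLN, so borrow PLN, convert to CNY at spot, deposit the CNY at 1.18%, and buy PLN forward at 1.9184 to cover the loan.
Arbitrage profit = |192,853,607.96 − 195,967,626.52| = CNY 3,114,019.

CNY 3,114,019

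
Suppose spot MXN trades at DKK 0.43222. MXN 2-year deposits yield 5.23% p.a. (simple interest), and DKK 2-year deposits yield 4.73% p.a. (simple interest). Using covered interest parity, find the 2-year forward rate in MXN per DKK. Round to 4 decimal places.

2.3348

T = 2 years.
Growth of 1 DKK over T: 1 + 0.0473×2 = 1.094600.
MXN growth factor: 1 + 0.0523×2 = 1.104600.
So F = 0.43222 × 1.094600 / 1.104600 = 0.4283071 (DKK/MXN).
Invert for MXN per DKK: 1 / 0.4283071 = 2.3348.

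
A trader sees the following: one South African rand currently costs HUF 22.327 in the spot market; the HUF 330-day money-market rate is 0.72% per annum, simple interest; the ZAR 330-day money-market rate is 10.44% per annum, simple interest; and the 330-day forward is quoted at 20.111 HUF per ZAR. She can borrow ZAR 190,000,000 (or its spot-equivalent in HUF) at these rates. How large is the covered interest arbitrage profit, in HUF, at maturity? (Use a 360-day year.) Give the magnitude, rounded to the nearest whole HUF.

HUF 83,359,745

T = 330/360 years.
Invest the ZAR and cover forward: 190,000,000 × 1.095700 × 20.111 = HUF 4,186,768,313.00.
Convert at spot and invest in HUF: 190,000,000 × 22.327 × 1.006600 = HUF 4,270,128,058.00.
The quoted forward undervalues ZAR, so borrow ZAR, convert to HUF at spot, deposit the HUF at 0.72%, and buy ZAR forward at 20.111 to cover the loan.
Profit = 4,270,128,058.00 − 4,186,768,313.00 = HUF 83,359,745.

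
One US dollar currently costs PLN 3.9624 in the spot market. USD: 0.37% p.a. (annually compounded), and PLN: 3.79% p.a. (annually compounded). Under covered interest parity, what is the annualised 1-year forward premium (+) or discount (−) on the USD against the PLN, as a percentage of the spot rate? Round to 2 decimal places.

T = 1 year.
F = S · g_PLN/g_USD = 3.9624 × 1.037900/1.003700 = 4.0974145.
(F − S)/S ÷ T = (4.0974145 − 3.9624)/3.9624/1 = 0.034074 → 3.41%.

+3.41%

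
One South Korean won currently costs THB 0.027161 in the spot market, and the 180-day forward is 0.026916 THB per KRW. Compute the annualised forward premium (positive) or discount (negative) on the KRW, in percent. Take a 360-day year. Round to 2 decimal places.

-1.80%

T = 180/360 years.
Period premium: (0.026916 − 0.027161)/0.027161 = -0.0090203.
×(1/T) gives -1.80% p.a.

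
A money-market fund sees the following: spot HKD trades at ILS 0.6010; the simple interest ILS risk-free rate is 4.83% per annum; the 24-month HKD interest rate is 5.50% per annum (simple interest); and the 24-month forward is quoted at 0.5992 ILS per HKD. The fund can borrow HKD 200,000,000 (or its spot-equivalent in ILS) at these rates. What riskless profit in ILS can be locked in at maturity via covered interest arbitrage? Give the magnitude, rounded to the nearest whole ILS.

T = 2 years.
Route A — deposit HKD, sell forward: 200,000,000 × 1.110000 × 0.5992 = ILS 133,022,400.00.
Route B — convert at spot, deposit ILS: 200,000,000 × 0.6010 × 1.096600 = ILS 131,811,320.00.
The quoted forward overvalues HKD, so borrow ILS, buy HKD at spot, deposit the HKD at 5.50%, and sell the proceeds forward at 0.5992.
The gap between the two covered legs is ILS 1,211,080.

ILS 1,211,080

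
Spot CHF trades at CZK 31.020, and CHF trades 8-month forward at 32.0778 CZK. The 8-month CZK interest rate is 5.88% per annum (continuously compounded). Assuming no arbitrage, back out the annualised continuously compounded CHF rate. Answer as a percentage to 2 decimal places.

T = 8/12 years.
By CIP, F/S equals the CZK-to-CHF growth ratio: 32.0778/31.02 = 1.0341006.
CZK growth factor: e^(0.0588×8/12) = 1.0399785.
So the CHF growth factor = 1.0056841.
Take logs: ln 1.0056841 / (8/12) = 0.008502, so 0.85%.

0.85%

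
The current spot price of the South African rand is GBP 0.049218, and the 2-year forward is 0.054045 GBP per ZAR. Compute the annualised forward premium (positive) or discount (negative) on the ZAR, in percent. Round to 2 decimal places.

T = 2 years.
(F − S)/S = (0.054045 − 0.049218)/0.049218 = 0.0980739.
Annualise by dividing by T: 0.0980739 / 2 = 0.049037 → 4.90%.

+4.90%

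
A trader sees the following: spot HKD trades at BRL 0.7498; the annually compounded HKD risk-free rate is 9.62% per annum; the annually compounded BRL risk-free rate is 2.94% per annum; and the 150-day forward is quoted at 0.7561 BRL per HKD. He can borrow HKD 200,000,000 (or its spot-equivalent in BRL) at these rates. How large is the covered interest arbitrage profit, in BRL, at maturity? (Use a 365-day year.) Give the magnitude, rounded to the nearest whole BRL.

BRL 5,280,716

T = 150/365 years.
Keep in HKD, deliver into the forward: 200,000,000·1.0384678783·0.7561 = BRL 157,037,112.56.
Swap to BRL now, deposit: 200,000,000·0.7498·1.01197917206 = BRL 151,756,396.64.
The quoted forward overvalues HKD, so borrow BRL, buy HKD at spot, deposit the HKD at 9.62%, and sell the proceeds forward at 0.7561.
Profit = 157,037,112.56 − 151,756,396.64 = BRL 5,280,716.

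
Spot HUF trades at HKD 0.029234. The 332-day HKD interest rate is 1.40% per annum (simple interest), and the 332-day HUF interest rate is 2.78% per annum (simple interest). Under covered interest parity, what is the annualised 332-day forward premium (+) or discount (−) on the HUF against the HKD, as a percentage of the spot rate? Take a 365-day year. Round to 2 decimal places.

-1.35%

T = 332/365 years.
CIP forward (HKD per HUF) = 0.029234 × 1.0127342/1.0252866 = 0.028876093.
Annualised premium = (F − S)/S × (1/T) = (0.028876093 − 0.029234)/0.029234 ÷ (332/365) = -1.35%.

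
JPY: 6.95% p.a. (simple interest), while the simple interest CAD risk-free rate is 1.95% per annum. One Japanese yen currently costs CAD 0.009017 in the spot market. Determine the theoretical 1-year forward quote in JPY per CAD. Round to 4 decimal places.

T = 1 year.
CAD accumulates by 1 + 0.0195×1 = 1.019500.
JPY growth factor: 1 + 0.0695×1 = 1.069500.
So F = 0.009017 × 1.019500 / 1.069500 = 0.00859544787 (CAD/JPY).
Invert for JPY per CAD: 1 / 0.00859544787 = 116.3407.

116.3407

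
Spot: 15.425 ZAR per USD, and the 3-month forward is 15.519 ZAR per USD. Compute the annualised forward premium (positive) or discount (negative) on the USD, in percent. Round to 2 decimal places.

T = 3/12 years.
USD trades forward at +0.60940% vs spot over the period.
Per annum: 0.0060940 / (3/12) = 0.024376 = 2.44%.

+2.44%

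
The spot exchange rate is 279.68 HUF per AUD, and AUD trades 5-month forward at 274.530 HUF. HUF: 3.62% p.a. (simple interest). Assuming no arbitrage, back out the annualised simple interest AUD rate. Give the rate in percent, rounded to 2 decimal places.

T = 5/12 years.
By CIP, F/S equals the HUF-to-AUD growth ratio: 274.53/279.68 = 0.9815861.
HUF growth factor: 1 + 0.0362×5/12 = 1.0150833.
So the AUD growth factor = 1.0341256.
(1.0341256 − 1)/T = 0.081901, i.e. 8.19%.

8.19%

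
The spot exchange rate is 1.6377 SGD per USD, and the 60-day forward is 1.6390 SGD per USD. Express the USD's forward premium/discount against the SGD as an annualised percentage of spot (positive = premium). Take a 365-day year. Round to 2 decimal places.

T = 60/365 years.
(F − S)/S = (1.6390 − 1.6377)/1.6377 = 0.0007938.
×(1/T) gives 0.48% p.a.

+0.48%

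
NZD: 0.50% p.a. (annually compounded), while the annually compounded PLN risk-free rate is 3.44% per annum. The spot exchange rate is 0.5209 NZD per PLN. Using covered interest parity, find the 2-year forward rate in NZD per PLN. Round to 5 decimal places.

T = 2 years.
NZD growth factor: (1 + 0.0050)^2 = 1.010025.
PLN growth factor: (1 + 0.0344)^2 = 1.0699834.
So F = 0.5209 × 1.010025 / 1.0699834 = 0.4917105 (NZD/PLN).

0.49171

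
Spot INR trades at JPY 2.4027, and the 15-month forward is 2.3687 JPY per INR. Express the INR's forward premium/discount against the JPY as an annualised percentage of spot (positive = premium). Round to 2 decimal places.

-1.13%

T = 15/12 years.
INR trades forward at -1.41507% vs spot over the period.
Annualise by dividing by T: -0.0141507 / (15/12) = -0.011321 → -1.13%.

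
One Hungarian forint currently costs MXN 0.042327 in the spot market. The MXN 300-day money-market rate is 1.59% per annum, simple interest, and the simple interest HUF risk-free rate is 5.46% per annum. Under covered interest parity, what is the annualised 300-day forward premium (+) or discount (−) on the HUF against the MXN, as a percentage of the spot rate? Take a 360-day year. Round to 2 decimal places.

-3.70%

T = 300/360 years.
F = S · g_MXN/g_HUF = 0.042327 × 1.013250/1.045500 = 0.041021361.
Annualised premium = (F − S)/S × (1/T) = (0.041021361 − 0.042327)/0.042327 ÷ (300/360) = -3.70%.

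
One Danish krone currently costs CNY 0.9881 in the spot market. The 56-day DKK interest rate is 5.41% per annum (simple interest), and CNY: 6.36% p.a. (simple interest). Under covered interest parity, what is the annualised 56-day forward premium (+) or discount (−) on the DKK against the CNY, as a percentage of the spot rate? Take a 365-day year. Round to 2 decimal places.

+0.94%

T = 56/365 years.
CIP forward (CNY per DKK) = 0.9881 × 1.0097578/1.0083003 = 0.9895283.
(F − S)/S ÷ T = (0.9895283 − 0.9881)/0.9881/(56/365) = 0.009422 → 0.94%.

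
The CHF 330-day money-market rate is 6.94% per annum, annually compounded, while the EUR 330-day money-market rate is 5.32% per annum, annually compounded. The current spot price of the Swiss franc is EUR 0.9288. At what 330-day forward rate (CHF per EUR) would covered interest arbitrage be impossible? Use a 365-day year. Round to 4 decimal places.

1.0916

T = 330/365 years.
Growth of 1 EUR over T: (1 + 0.0532)^(330/365) = 1.0479783.
Growth of 1 CHF over T: (1 + 0.0694)^(330/365) = 1.0625415.
CIP: F = S · (grow EUR)/(grow CHF) = 0.9288 × 1.0479783/1.0625415 = 0.9160699 EUR per CHF.
Quoted the other way: 1/0.9160699 = 1.0916 CHF per EUR.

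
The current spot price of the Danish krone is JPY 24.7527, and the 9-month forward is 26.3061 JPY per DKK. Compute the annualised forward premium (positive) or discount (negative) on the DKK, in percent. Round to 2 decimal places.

+8.37%

T = 9/12 years.
Period premium: (26.3061 − 24.7527)/24.7527 = 0.0627568.
×(1/T) gives 8.37% p.a.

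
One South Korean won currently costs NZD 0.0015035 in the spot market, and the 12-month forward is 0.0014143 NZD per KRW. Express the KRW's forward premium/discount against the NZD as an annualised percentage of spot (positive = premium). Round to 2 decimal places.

-5.93%

T = 1 year.
(F − S)/S = (0.0014143 − 0.0015035)/0.0015035 = -0.0593282.
Annualise by dividing by T: -0.0593282 / 1 = -0.059328 → -5.93%.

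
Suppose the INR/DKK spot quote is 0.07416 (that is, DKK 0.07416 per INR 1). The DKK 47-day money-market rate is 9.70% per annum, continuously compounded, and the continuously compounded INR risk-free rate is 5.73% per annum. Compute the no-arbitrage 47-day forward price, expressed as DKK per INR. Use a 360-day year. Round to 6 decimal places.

0.074545

T = 47/360 years.
DKK accumulates by e^(0.0970×47/360) = 1.0127444.
Growth of 1 INR over T: e^(0.0573×47/360) = 1.0075089.
So F = 0.07416 × 1.0127444 / 1.0075089 = 0.07454537 (DKK/INR).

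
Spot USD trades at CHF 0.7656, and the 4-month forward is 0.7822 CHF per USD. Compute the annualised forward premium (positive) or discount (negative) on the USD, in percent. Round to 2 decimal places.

+6.50%

T = 4/12 years.
USD trades forward at +2.16823% vs spot over the period.
×(1/T) gives 6.50% p.a.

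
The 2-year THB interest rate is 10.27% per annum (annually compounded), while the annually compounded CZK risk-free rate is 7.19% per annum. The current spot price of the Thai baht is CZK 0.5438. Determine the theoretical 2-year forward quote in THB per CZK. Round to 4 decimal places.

1.9461

T = 2 years.
CZK growth factor: (1 + 0.0719)^2 = 1.1489696.
Growth of 1 THB over T: (1 + 0.1027)^2 = 1.2159473.
Forward (CZK per THB) = 0.5438 × 1.1489696 / 1.2159473 = 0.5138460.
Invert for THB per CZK: 1 / 0.5138460 = 1.9461.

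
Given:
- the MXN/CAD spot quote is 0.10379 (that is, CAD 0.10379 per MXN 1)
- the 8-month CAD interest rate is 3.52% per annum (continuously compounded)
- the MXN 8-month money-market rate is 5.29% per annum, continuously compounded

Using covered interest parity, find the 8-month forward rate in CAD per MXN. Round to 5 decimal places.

T = 8/12 years.
CAD accumulates by e^(0.0352×8/12) = 1.0237442.
MXN accumulates by e^(0.0529×8/12) = 1.0358959.
CIP: F = S · (grow CAD)/(grow MXN) = 0.10379 × 1.0237442/1.0358959 = 0.1025725 CAD per MXN.

0.10257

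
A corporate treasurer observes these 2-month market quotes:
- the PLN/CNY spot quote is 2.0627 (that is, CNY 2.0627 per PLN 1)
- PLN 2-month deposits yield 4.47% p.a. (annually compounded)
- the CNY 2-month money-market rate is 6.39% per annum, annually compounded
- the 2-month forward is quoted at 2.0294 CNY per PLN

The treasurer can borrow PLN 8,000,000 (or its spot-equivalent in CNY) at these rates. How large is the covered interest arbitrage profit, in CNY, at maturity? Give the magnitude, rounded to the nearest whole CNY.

T = 2/12 years.
Invest the PLN and cover forward: 8,000,000 × 1.0073149181 × 2.0294 = CNY 16,353,959.16.
Convert at spot and invest in CNY: 8,000,000 × 2.0627 × 1.0103770388 = CNY 16,672,837.74.
The quoted forward undervalues PLN, so borrow PLN, convert to CNY at spot, deposit the CNY at 6.39%, and buy PLN forward at 2.0294 to cover the loan.
Profit = 16,672,837.74 − 16,353,959.16 = CNY 318,879.

CNY 318,879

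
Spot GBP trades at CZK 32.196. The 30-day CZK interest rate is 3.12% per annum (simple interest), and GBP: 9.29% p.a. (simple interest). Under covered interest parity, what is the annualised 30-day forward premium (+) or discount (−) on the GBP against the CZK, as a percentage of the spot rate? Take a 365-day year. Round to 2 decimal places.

-6.12%

T = 30/365 years.
CIP forward (CZK per GBP) = 32.196 × 1.0025644/1.0076356 = 32.033965.
(F − S)/S ÷ T = (32.033965 − 32.196)/32.196/(30/365) = -0.061232 → -6.12%.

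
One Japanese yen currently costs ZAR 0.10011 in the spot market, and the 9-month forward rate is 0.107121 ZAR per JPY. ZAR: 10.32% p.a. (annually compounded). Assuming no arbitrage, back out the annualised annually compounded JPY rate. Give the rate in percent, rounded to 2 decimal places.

T = 9/12 years.
F/S = 0.107121/0.10011 = 1.0700330 = (growth of ZAR) / (growth of JPY).
ZAR growth factor: (1 + 0.1032)^(9/12) = 1.0764421.
That pins the JPY growth at 1.0059896.
r = 1.0059896^(12/9) − 1 = 0.007994 → 0.80%.

0.80%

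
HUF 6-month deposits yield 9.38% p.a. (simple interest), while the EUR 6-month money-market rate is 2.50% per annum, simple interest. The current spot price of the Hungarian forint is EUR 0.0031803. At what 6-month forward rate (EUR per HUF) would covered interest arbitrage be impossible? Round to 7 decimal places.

0.0030758

T = 6/12 years.
EUR growth factor: 1 + 0.0250×6/12 = 1.012500.
HUF accumulates by 1 + 0.0938×6/12 = 1.046900.
CIP: F = S · (grow EUR)/(grow HUF) = 0.0031803 × 1.012500/1.046900 = 0.003075799 EUR per HUF.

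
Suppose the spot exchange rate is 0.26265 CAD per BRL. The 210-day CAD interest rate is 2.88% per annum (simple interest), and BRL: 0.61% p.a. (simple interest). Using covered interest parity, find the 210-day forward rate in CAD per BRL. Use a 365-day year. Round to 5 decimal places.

T = 210/365 years.
Growth of 1 CAD over T: 1 + 0.0288×210/365 = 1.0165699.
BRL accumulates by 1 + 0.0061×210/365 = 1.0035096.
So F = 0.26265 × 1.0165699 / 1.0035096 = 0.2660683 (CAD/BRL).

0.26607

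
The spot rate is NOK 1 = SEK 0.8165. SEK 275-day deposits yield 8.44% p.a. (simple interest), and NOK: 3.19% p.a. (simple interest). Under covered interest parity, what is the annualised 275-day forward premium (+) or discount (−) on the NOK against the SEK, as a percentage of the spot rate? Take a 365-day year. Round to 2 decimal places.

+5.13%

T = 275/365 years.
CIP forward (SEK per NOK) = 0.8165 × 1.063589/1.0240342 = 0.8480385.
(F − S)/S ÷ T = (0.8480385 − 0.8165)/0.8165/(275/365) = 0.051268 → 5.13%.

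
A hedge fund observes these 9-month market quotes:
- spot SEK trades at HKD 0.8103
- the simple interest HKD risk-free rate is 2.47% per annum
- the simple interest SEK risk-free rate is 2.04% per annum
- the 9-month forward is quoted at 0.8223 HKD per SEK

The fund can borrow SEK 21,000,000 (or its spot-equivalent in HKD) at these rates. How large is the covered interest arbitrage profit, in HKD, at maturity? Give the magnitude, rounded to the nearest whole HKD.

T = 9/12 years.
Invest the SEK and cover forward: 21,000,000 × 1.015300 × 0.8223 = HKD 17,532,504.99.
Convert at spot and invest in HKD: 21,000,000 × 0.8103 × 1.018525 = HKD 17,331,526.96.
The quoted forward overvalues SEK, so borrow HKD, buy SEK at spot, deposit the SEK at 2.04%, and sell the proceeds forward at 0.8223.
The gap between the two covered legs is HKD 200,978.

HKD 200,978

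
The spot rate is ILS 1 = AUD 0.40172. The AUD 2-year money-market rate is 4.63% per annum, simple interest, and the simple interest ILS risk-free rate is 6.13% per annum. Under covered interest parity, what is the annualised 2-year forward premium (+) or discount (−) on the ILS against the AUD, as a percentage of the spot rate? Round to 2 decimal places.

T = 2 years.
CIP forward (AUD per ILS) = 0.40172 × 1.092600/1.122600 = 0.39098456.
Annualised premium = (F − S)/S × (1/T) = (0.39098456 − 0.40172)/0.40172 ÷ 2 = -1.34%.

-1.34%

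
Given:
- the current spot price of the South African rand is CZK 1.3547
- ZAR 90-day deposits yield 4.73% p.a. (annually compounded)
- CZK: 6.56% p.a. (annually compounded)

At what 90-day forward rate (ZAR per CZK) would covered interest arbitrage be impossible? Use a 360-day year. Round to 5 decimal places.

T = 90/360 years.
CZK accumulates by (1 + 0.0656)^(90/360) = 1.0160113.
ZAR accumulates by (1 + 0.0473)^(90/360) = 1.0116209.
CIP: F = S · (grow CZK)/(grow ZAR) = 1.3547 × 1.0160113/1.0116209 = 1.360579 CZK per ZAR.
Invert for ZAR per CZK: 1 / 1.360579 = 0.73498.

0.73498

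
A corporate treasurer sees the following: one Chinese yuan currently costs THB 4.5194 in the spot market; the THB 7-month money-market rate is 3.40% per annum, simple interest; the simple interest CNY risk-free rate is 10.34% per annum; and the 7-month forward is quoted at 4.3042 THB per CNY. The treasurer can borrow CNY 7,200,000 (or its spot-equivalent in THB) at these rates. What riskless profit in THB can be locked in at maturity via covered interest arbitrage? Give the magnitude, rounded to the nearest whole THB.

T = 7/12 years.
Keep in CNY, deliver into the forward: 7,200,000·1.0603166667·4.3042 = THB 32,859,467.98.
Swap to THB now, deposit: 7,200,000·4.5194·1.0198333333 = THB 33,185,050.32.
The quoted forward undervalues CNY, so borrow CNY, convert to THB at spot, deposit the THB at 3.40%, and buy CNY forward at 4.3042 to cover the loan.
Arbitrage profit = |32,859,467.98 − 33,185,050.32| = THB 325,582.

THB 325,582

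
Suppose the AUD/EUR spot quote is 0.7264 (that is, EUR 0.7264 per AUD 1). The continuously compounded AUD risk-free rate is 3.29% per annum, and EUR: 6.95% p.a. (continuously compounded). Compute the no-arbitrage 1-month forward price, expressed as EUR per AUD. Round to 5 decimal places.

T = 1/12 years.
EUR accumulates by e^(0.0695×1/12) = 1.0058085.
AUD accumulates by e^(0.0329×1/12) = 1.0027454.
Forward (EUR per AUD) = 0.7264 × 1.0058085 / 1.0027454 = 0.7286189.

0.72862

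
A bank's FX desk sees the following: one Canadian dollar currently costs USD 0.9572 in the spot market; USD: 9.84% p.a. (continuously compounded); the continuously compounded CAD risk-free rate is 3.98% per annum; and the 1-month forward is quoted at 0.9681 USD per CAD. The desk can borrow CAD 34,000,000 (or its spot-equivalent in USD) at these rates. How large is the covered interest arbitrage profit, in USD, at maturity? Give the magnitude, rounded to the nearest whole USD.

T = 1/12 years.
Invest the CAD and cover forward: 34,000,000 × 1.0033221729 × 0.9681 = USD 33,024,750.65.
Convert at spot and invest in USD: 34,000,000 × 0.9572 × 1.0082337121 = USD 32,812,764.51.
The quoted forward overvalues CAD, so borrow USD, buy CAD at spot, deposit the CAD at 3.98%, and sell the proceeds forward at 0.9681.
Profit = 33,024,750.65 − 32,812,764.51 = USD 211,986.

USD 211,986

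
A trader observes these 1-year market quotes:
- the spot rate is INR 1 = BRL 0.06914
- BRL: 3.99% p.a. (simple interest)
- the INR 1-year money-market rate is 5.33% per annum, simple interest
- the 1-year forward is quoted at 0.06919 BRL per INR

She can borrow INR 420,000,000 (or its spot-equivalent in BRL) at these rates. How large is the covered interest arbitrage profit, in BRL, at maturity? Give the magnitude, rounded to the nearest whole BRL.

BRL 411,239

T = 1 year.
Invest the INR and cover forward: 420,000,000 × 1.053300 × 0.06919 = BRL 30,608,687.34.
Convert at spot and invest in BRL: 420,000,000 × 0.06914 × 1.039900 = BRL 30,197,448.12.
The quoted forward overvalues INR, so borrow BRL, buy INR at spot, deposit the INR at 5.33%, and sell the proceeds forward at 0.06919.
Arbitrage profit = |30,608,687.34 − 30,197,448.12| = BRL 411,239.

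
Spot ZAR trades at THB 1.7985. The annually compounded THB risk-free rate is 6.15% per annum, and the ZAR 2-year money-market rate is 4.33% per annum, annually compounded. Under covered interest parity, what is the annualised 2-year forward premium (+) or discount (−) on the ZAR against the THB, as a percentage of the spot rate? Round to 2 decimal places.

+1.76%

T = 2 years.
No-arbitrage forward: 1.7985 × 1.1267823 / 1.0884749 = 1.8617958 THB/ZAR.
Annualised premium = (F − S)/S × (1/T) = (1.8617958 − 1.7985)/1.7985 ÷ 2 = 1.76%.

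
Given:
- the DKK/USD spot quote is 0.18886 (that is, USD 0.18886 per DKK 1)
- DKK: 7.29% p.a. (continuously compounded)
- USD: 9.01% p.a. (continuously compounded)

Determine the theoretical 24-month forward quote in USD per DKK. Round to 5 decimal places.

0.19547

T = 2 years.
Growth of 1 USD over T: e^(0.0901×2) = 1.1974568.
Growth of 1 DKK over T: e^(0.0729×2) = 1.1569648.
So F = 0.18886 × 1.1974568 / 1.1569648 = 0.1954698 (USD/DKK).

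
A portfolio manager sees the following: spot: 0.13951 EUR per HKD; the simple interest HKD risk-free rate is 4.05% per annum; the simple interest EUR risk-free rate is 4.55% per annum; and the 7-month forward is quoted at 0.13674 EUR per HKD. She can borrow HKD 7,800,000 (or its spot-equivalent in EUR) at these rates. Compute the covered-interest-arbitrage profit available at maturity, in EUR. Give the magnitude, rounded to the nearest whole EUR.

T = 7/12 years.
Keep in HKD, deliver into the forward: 7,800,000·1.023625·0.13674 = EUR 1,091,769.76.
Swap to EUR now, deposit: 7,800,000·0.13951·1.026541667 = EUR 1,117,060.06.
The quoted forward undervalues HKD, so borrow HKD, convert to EUR at spot, deposit the EUR at 4.55%, and buy HKD forward at 0.13674 to cover the loan.
Arbitrage profit = |1,091,769.76 − 1,117,060.06| = EUR 25,290.

EUR 25,290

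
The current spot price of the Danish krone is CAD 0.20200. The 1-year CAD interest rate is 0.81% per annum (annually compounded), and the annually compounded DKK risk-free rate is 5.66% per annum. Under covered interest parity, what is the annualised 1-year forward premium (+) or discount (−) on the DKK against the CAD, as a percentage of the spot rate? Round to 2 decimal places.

T = 1 year.
No-arbitrage forward: 0.202 × 1.008100 / 1.056600 = 0.19272781 CAD/DKK.
(F − S)/S ÷ T = (0.19272781 − 0.202)/0.202/1 = -0.045902 → -4.59%.

-4.59%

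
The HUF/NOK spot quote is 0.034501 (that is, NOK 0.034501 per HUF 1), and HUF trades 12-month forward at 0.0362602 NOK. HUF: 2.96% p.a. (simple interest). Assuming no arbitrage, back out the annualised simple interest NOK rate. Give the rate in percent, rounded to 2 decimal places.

T = 1 year.
F/S = 0.0362602/0.034501 = 1.0509898 = (growth of NOK) / (growth of HUF).
HUF growth factor: 1 + 0.0296×1 = 1.029600.
So the NOK growth factor = 1.0820991.
(1.0820991 − 1)/T = 0.082099, i.e. 8.21%.

8.21%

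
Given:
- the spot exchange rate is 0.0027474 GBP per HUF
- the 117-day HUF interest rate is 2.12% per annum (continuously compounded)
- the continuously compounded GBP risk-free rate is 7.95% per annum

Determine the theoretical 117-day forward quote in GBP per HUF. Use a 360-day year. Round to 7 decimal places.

0.0028000

T = 117/360 years.
GBP growth factor: e^(0.0795×117/360) = 1.0261742.
Growth of 1 HUF over T: e^(0.0212×117/360) = 1.0069138.
So F = 0.0027474 × 1.0261742 / 1.0069138 = 0.002799953 (GBP/HUF).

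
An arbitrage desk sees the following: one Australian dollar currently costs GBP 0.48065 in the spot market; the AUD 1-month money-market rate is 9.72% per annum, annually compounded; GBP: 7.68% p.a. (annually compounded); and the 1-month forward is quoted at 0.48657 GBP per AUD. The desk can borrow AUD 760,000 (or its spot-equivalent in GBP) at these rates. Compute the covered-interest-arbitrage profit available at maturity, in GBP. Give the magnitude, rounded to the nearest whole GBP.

GBP 5,109

T = 1/12 years.
Keep in AUD, deliver into the forward: 760,000·1.00776008·0.48657 = GBP 372,662.82.
Swap to GBP now, deposit: 760,000·0.48065·1.00618519 = GBP 367,553.41.
The quoted forward overvalues AUD, so borrow GBP, buy AUD at spot, deposit the AUD at 9.72%, and sell the proceeds forward at 0.48657.
Profit = 372,662.82 − 367,553.41 = GBP 5,109.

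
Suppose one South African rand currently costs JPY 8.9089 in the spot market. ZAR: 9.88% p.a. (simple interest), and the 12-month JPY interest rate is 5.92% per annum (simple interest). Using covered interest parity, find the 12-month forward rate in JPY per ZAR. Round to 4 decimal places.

T = 1 year.
JPY growth factor: 1 + 0.0592×1 = 1.059200.
ZAR accumulates by 1 + 0.0988×1 = 1.098800.
So F = 8.9089 × 1.059200 / 1.098800 = 8.587829 (JPY/ZAR).

8.5878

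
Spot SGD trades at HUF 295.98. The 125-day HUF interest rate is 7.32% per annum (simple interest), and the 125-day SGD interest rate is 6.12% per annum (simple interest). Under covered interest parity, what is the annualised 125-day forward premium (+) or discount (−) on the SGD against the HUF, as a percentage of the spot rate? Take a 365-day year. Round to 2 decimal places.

T = 125/365 years.
No-arbitrage forward: 295.98 × 1.0250685 / 1.0209589 = 297.17139 HUF/SGD.
(F − S)/S ÷ T = (297.17139 − 295.98)/295.98/(125/365) = 0.011754 → 1.18%.

+1.18%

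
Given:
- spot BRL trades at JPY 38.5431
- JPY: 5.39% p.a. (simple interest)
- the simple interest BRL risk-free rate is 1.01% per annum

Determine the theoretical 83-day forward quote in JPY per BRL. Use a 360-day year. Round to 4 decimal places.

T = 83/360 years.
JPY growth factor: 1 + 0.0539×83/360 = 1.01242694.
BRL growth factor: 1 + 0.0101×83/360 = 1.00232861.
Forward (JPY per BRL) = 38.5431 × 1.01242694 / 1.00232861 = 38.931417.

38.9314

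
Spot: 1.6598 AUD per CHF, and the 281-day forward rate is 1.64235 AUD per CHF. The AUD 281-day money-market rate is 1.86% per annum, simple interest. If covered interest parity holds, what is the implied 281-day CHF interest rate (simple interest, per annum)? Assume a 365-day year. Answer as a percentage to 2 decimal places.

T = 281/365 years.
F/S = 1.64235/1.6598 = 0.9894867 = (growth of AUD) / (growth of CHF).
AUD growth factor: 1 + 0.0186×281/365 = 1.0143195.
Hence g_CHF = 1.0250966.
r = (1.0250966 − 1)/(281/365) = 0.032599 → 3.26%.

3.26%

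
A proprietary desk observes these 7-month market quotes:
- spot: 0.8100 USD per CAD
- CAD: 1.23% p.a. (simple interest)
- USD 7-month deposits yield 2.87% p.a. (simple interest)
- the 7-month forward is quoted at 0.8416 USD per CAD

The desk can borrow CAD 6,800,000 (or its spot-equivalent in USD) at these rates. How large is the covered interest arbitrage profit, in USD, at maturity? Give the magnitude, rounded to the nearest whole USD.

USD 163,729

T = 7/12 years.
Keep in CAD, deliver into the forward: 6,800,000·1.007175·0.8416 = USD 5,763,941.66.
Swap to USD now, deposit: 6,800,000·0.8100·1.016741667 = USD 5,600,213.10.
The quoted forward overvalues CAD, so borrow USD, buy CAD at spot, deposit the CAD at 1.23%, and sell the proceeds forward at 0.8416.
Arbitrage profit = |5,763,941.66 − 5,600,213.10| = USD 163,729.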